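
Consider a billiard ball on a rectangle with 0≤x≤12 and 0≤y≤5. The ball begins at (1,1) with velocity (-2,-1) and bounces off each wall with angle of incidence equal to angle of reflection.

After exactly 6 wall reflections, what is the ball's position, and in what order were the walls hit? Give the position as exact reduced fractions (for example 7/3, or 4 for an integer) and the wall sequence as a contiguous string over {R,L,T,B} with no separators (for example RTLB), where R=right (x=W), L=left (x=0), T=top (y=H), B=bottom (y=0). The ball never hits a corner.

Final position: (0,3/2)
Wall sequence: LBTRBL

1. t=1/2 → L at (0,1/2); v=(2,-1)
2. t=1/2 → B at (1,0); v=(2,1)
3. t=5 → T at (11,5); v=(2,-1)
4. t=1/2 → R at (12,9/2); v=(-2,-1)
5. t=9/2 → B at (3,0); v=(-2,1)
6. t=3/2 → L at (0,3/2); v=(2,1)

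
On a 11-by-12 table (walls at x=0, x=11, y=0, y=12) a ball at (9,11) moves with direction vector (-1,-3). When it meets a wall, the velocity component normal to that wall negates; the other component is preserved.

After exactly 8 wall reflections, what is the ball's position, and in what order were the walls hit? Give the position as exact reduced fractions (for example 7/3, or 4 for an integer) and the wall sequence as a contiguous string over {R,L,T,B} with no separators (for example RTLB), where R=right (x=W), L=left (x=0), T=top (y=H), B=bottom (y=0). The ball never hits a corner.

1. t=11/3 → B at (16/3,0); v=(-1,3)
2. t=4 → T at (4/3,12); v=(-1,-3)
3. t=4/3 → L at (0,8); v=(1,-3)
4. t=8/3 → B at (8/3,0); v=(1,3)
5. t=4 → T at (20/3,12); v=(1,-3)
6. t=4 → B at (32/3,0); v=(1,3)
7. t=1/3 → R at (11,1); v=(-1,3)
8. t=11/3 → T at (22/3,12); v=(-1,-3)

Final position: (22/3,12)
Wall sequence: BTLBTBRT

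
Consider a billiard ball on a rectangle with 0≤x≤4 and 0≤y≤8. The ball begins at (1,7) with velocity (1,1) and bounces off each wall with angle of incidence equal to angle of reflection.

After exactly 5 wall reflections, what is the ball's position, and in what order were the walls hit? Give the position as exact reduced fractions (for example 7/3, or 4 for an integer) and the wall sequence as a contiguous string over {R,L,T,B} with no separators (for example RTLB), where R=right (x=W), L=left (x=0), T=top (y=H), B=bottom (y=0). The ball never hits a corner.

Final position: (4,2)
Wall sequence: TRLBR

1. t=1 → T at (2,8); v=(1,-1)
2. t=2 → R at (4,6); v=(-1,-1)
3. t=4 → L at (0,2); v=(1,-1)
4. t=2 → B at (2,0); v=(1,1)
5. t=2 → R at (4,2); v=(-1,1)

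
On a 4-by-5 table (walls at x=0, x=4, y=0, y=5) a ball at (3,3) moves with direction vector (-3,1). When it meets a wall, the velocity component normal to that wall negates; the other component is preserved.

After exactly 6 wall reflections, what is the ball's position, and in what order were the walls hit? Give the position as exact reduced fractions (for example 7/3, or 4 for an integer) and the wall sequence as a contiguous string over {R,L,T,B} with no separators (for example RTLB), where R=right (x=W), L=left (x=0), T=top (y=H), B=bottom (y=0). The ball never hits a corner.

1. t=1 → L at (0,4); v=(3,1)
2. t=1 → T at (3,5); v=(3,-1)
3. t=1/3 → R at (4,14/3); v=(-3,-1)
4. t=4/3 → L at (0,10/3); v=(3,-1)
5. t=4/3 → R at (4,2); v=(-3,-1)
6. t=4/3 → L at (0,2/3); v=(3,-1)

Final position: (0,2/3)
Wall sequence: LTRLRL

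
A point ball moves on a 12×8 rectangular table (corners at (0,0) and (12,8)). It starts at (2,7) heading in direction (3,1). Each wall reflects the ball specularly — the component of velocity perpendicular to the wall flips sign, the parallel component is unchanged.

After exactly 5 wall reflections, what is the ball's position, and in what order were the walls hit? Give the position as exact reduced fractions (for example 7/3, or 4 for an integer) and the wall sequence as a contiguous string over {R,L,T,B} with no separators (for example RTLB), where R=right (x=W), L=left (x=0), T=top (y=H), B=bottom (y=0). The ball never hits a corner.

Final position: (12,7/3)
Wall sequence: TRLBR

1. t=1 → T at (5,8); v=(3,-1)
2. t=7/3 → R at (12,17/3); v=(-3,-1)
3. t=4 → L at (0,5/3); v=(3,-1)
4. t=5/3 → B at (5,0); v=(3,1)
5. t=7/3 → R at (12,7/3); v=(-3,1)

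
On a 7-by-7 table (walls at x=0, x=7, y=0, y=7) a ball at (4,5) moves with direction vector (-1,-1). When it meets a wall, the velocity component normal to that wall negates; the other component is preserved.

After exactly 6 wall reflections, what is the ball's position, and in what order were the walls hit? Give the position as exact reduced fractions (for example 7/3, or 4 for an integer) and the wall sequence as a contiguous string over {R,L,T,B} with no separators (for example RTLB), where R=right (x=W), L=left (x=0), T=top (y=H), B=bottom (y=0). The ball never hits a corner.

1. t=4 → L at (0,1); v=(1,-1)
2. t=1 → B at (1,0); v=(1,1)
3. t=6 → R at (7,6); v=(-1,1)
4. t=1 → T at (6,7); v=(-1,-1)
5. t=6 → L at (0,1); v=(1,-1)
6. t=1 → B at (1,0); v=(1,1)

Final position: (1,0)
Wall sequence: LBRTLB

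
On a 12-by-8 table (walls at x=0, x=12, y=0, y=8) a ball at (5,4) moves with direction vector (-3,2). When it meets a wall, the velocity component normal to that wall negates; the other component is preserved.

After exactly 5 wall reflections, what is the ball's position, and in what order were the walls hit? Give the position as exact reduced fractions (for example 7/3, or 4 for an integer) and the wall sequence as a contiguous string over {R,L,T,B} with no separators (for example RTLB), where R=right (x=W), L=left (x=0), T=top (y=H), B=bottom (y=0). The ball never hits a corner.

1. t=5/3 → L at (0,22/3); v=(3,2)
2. t=1/3 → T at (1,8); v=(3,-2)
3. t=11/3 → R at (12,2/3); v=(-3,-2)
4. t=1/3 → B at (11,0); v=(-3,2)
5. t=11/3 → L at (0,22/3); v=(3,2)

Final position: (0,22/3)
Wall sequence: LTRBL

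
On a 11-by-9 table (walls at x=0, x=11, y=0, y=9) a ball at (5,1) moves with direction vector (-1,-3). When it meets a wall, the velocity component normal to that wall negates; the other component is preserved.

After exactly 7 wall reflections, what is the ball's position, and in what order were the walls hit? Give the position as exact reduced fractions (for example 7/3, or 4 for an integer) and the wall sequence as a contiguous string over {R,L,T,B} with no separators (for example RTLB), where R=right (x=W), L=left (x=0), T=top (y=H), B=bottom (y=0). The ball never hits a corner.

1. t=1/3 → B at (14/3,0); v=(-1,3)
2. t=3 → T at (5/3,9); v=(-1,-3)
3. t=5/3 → L at (0,4); v=(1,-3)
4. t=4/3 → B at (4/3,0); v=(1,3)
5. t=3 → T at (13/3,9); v=(1,-3)
6. t=3 → B at (22/3,0); v=(1,3)
7. t=3 → T at (31/3,9); v=(1,-3)

Final position: (31/3,9)
Wall sequence: BTLBTBT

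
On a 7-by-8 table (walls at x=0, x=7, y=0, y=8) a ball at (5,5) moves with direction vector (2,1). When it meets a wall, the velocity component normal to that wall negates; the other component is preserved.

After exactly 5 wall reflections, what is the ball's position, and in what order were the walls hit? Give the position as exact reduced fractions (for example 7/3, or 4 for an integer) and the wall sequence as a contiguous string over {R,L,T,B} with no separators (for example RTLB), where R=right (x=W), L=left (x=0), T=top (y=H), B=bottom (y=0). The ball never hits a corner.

Final position: (1,0)
Wall sequence: RTLRB

1. t=1 → R at (7,6); v=(-2,1)
2. t=2 → T at (3,8); v=(-2,-1)
3. t=3/2 → L at (0,13/2); v=(2,-1)
4. t=7/2 → R at (7,3); v=(-2,-1)
5. t=3 → B at (1,0); v=(-2,1)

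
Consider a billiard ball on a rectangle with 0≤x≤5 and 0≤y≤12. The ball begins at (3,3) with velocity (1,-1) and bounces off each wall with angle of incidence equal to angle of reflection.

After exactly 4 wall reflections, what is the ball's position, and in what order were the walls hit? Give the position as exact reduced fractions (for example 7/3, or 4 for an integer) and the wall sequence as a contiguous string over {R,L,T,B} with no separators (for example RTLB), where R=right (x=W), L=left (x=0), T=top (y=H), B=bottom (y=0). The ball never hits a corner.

Final position: (5,9)
Wall sequence: RBLR

1. t=2 → R at (5,1); v=(-1,-1)
2. t=1 → B at (4,0); v=(-1,1)
3. t=4 → L at (0,4); v=(1,1)
4. t=5 → R at (5,9); v=(-1,1)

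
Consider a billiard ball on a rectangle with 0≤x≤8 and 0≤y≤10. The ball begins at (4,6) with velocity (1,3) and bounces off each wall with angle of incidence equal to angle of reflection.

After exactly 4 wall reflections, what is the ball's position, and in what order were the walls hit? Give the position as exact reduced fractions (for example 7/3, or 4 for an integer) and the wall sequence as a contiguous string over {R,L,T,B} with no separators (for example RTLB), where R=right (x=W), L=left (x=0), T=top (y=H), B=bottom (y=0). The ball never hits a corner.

Final position: (4,10)
Wall sequence: TRBT

1. t=4/3 → T at (16/3,10); v=(1,-3)
2. t=8/3 → R at (8,2); v=(-1,-3)
3. t=2/3 → B at (22/3,0); v=(-1,3)
4. t=10/3 → T at (4,10); v=(-1,-3)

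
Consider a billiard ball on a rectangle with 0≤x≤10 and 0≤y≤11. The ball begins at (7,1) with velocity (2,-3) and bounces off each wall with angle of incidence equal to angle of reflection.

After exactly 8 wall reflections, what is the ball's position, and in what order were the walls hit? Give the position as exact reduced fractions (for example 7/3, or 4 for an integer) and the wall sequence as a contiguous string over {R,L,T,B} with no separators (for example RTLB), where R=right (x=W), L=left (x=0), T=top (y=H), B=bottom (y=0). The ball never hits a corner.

Final position: (3,0)
Wall sequence: BRTLBTRB

1. t=1/3 → B at (23/3,0); v=(2,3)
2. t=7/6 → R at (10,7/2); v=(-2,3)
3. t=5/2 → T at (5,11); v=(-2,-3)
4. t=5/2 → L at (0,7/2); v=(2,-3)
5. t=7/6 → B at (7/3,0); v=(2,3)
6. t=11/3 → T at (29/3,11); v=(2,-3)
7. t=1/6 → R at (10,21/2); v=(-2,-3)
8. t=7/2 → B at (3,0); v=(-2,3)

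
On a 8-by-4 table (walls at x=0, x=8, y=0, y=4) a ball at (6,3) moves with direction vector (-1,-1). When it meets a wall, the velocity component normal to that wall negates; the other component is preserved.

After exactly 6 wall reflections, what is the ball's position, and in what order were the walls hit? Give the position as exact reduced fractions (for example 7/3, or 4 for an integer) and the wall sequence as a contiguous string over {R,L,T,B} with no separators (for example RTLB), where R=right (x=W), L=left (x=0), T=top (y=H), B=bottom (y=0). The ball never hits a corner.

Final position: (7,4)
Wall sequence: BLTBRT

1. t=3 → B at (3,0); v=(-1,1)
2. t=3 → L at (0,3); v=(1,1)
3. t=1 → T at (1,4); v=(1,-1)
4. t=4 → B at (5,0); v=(1,1)
5. t=3 → R at (8,3); v=(-1,1)
6. t=1 → T at (7,4); v=(-1,-1)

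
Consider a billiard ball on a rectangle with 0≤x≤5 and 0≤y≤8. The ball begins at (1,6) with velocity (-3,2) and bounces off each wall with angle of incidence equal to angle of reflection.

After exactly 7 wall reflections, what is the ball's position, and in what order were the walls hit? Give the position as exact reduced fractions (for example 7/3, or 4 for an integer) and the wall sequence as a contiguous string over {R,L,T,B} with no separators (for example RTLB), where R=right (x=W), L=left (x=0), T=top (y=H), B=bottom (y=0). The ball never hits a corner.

Final position: (0,4)
Wall sequence: LTRLBRL

1. t=1/3 → L at (0,20/3); v=(3,2)
2. t=2/3 → T at (2,8); v=(3,-2)
3. t=1 → R at (5,6); v=(-3,-2)
4. t=5/3 → L at (0,8/3); v=(3,-2)
5. t=4/3 → B at (4,0); v=(3,2)
6. t=1/3 → R at (5,2/3); v=(-3,2)
7. t=5/3 → L at (0,4); v=(3,2)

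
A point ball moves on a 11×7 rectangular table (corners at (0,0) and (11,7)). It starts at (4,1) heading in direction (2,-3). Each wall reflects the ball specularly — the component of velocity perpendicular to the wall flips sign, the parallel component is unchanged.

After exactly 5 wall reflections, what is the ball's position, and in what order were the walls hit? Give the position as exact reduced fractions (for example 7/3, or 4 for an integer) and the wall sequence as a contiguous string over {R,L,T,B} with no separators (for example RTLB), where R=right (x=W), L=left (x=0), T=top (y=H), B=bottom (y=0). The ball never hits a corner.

1. t=1/3 → B at (14/3,0); v=(2,3)
2. t=7/3 → T at (28/3,7); v=(2,-3)
3. t=5/6 → R at (11,9/2); v=(-2,-3)
4. t=3/2 → B at (8,0); v=(-2,3)
5. t=7/3 → T at (10/3,7); v=(-2,-3)

Final position: (10/3,7)
Wall sequence: BTRBT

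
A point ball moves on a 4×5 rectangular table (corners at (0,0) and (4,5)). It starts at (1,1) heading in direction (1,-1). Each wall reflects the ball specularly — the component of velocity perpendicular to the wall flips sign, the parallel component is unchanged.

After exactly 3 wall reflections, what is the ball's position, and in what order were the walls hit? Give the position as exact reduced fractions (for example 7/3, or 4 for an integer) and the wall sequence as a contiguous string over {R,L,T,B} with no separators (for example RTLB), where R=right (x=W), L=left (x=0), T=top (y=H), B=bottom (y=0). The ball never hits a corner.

1. t=1 → B at (2,0); v=(1,1)
2. t=2 → R at (4,2); v=(-1,1)
3. t=3 → T at (1,5); v=(-1,-1)

Final position: (1,5)
Wall sequence: BRT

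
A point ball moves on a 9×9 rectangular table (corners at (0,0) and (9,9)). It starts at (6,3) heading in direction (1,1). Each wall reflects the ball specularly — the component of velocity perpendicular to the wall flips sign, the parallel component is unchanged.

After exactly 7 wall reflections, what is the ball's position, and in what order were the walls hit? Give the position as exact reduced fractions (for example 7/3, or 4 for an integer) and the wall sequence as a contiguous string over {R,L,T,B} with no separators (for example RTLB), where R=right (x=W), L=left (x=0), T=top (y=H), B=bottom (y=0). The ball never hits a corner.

Final position: (0,3)
Wall sequence: RTLBRTL

1. t=3 → R at (9,6); v=(-1,1)
2. t=3 → T at (6,9); v=(-1,-1)
3. t=6 → L at (0,3); v=(1,-1)
4. t=3 → B at (3,0); v=(1,1)
5. t=6 → R at (9,6); v=(-1,1)
6. t=3 → T at (6,9); v=(-1,-1)
7. t=6 → L at (0,3); v=(1,-1)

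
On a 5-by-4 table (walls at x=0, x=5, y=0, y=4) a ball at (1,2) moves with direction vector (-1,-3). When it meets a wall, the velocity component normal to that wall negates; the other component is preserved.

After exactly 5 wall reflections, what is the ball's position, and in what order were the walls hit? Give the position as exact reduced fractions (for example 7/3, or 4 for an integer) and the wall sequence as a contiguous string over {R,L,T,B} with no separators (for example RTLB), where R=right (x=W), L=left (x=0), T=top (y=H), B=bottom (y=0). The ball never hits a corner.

1. t=2/3 → B at (1/3,0); v=(-1,3)
2. t=1/3 → L at (0,1); v=(1,3)
3. t=1 → T at (1,4); v=(1,-3)
4. t=4/3 → B at (7/3,0); v=(1,3)
5. t=4/3 → T at (11/3,4); v=(1,-3)

Final position: (11/3,4)
Wall sequence: BLTBT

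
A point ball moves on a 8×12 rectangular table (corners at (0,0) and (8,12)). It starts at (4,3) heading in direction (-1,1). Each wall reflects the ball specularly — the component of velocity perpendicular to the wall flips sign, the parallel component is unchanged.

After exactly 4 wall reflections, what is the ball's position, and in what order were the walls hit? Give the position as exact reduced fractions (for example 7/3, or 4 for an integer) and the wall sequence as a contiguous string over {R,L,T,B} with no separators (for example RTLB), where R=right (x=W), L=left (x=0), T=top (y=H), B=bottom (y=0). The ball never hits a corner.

Final position: (0,1)
Wall sequence: LTRL

1. t=4 → L at (0,7); v=(1,1)
2. t=5 → T at (5,12); v=(1,-1)
3. t=3 → R at (8,9); v=(-1,-1)
4. t=8 → L at (0,1); v=(1,-1)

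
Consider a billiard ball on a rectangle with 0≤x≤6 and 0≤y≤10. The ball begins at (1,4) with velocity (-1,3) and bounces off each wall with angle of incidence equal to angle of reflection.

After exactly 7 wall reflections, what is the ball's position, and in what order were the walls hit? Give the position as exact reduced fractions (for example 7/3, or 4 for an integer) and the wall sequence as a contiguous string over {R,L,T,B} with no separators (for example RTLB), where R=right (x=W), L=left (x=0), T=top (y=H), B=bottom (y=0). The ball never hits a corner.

1. t=1 → L at (0,7); v=(1,3)
2. t=1 → T at (1,10); v=(1,-3)
3. t=10/3 → B at (13/3,0); v=(1,3)
4. t=5/3 → R at (6,5); v=(-1,3)
5. t=5/3 → T at (13/3,10); v=(-1,-3)
6. t=10/3 → B at (1,0); v=(-1,3)
7. t=1 → L at (0,3); v=(1,3)

Final position: (0,3)
Wall sequence: LTBRTBL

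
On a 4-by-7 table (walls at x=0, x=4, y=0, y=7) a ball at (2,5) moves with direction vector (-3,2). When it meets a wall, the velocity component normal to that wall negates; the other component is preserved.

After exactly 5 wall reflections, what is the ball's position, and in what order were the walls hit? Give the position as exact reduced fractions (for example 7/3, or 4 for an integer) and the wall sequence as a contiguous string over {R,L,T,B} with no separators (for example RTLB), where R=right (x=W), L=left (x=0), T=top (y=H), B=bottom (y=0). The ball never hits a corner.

Final position: (7/2,0)
Wall sequence: LTRLB

1. t=2/3 → L at (0,19/3); v=(3,2)
2. t=1/3 → T at (1,7); v=(3,-2)
3. t=1 → R at (4,5); v=(-3,-2)
4. t=4/3 → L at (0,7/3); v=(3,-2)
5. t=7/6 → B at (7/2,0); v=(3,2)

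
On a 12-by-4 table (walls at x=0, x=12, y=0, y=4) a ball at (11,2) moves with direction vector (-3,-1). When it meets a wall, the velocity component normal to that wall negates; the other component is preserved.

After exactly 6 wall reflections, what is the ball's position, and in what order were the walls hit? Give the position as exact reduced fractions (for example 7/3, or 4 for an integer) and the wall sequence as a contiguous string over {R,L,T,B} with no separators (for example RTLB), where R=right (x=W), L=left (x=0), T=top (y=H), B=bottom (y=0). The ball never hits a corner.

Final position: (0,5/3)
Wall sequence: BLTRBL

1. t=2 → B at (5,0); v=(-3,1)
2. t=5/3 → L at (0,5/3); v=(3,1)
3. t=7/3 → T at (7,4); v=(3,-1)
4. t=5/3 → R at (12,7/3); v=(-3,-1)
5. t=7/3 → B at (5,0); v=(-3,1)
6. t=5/3 → L at (0,5/3); v=(3,1)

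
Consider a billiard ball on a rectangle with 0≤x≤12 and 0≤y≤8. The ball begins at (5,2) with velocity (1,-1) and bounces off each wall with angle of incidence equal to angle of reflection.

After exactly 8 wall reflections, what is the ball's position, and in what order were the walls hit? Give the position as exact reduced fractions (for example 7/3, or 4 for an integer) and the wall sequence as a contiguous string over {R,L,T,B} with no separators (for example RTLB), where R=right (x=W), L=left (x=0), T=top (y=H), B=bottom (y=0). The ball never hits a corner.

Final position: (9,0)
Wall sequence: BRTBLTRB

1. t=2 → B at (7,0); v=(1,1)
2. t=5 → R at (12,5); v=(-1,1)
3. t=3 → T at (9,8); v=(-1,-1)
4. t=8 → B at (1,0); v=(-1,1)
5. t=1 → L at (0,1); v=(1,1)
6. t=7 → T at (7,8); v=(1,-1)
7. t=5 → R at (12,3); v=(-1,-1)
8. t=3 → B at (9,0); v=(-1,1)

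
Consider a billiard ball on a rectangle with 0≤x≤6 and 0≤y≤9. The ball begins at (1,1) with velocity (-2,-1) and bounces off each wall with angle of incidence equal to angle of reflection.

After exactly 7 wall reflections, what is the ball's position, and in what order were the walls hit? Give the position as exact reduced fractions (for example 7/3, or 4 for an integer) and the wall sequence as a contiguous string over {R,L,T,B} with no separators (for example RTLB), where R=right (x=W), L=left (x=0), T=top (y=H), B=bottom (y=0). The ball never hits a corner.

1. t=1/2 → L at (0,1/2); v=(2,-1)
2. t=1/2 → B at (1,0); v=(2,1)
3. t=5/2 → R at (6,5/2); v=(-2,1)
4. t=3 → L at (0,11/2); v=(2,1)
5. t=3 → R at (6,17/2); v=(-2,1)
6. t=1/2 → T at (5,9); v=(-2,-1)
7. t=5/2 → L at (0,13/2); v=(2,-1)

Final position: (0,13/2)
Wall sequence: LBRLRTL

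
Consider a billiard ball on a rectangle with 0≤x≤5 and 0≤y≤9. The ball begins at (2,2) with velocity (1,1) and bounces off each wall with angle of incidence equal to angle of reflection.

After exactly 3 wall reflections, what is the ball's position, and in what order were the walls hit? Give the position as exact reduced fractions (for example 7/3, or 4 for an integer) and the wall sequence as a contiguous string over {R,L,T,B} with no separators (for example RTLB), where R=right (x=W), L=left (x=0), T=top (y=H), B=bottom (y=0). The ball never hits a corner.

1. t=3 → R at (5,5); v=(-1,1)
2. t=4 → T at (1,9); v=(-1,-1)
3. t=1 → L at (0,8); v=(1,-1)

Final position: (0,8)
Wall sequence: RTL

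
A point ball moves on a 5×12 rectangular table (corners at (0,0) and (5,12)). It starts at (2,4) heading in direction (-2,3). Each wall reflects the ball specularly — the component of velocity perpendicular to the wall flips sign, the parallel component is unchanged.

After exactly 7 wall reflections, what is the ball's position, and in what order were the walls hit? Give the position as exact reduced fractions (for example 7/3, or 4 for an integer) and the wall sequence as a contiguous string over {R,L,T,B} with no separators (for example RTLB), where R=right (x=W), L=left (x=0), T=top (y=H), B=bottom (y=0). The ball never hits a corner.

Final position: (2/3,12)
Wall sequence: LTRLBRT

1. t=1 → L at (0,7); v=(2,3)
2. t=5/3 → T at (10/3,12); v=(2,-3)
3. t=5/6 → R at (5,19/2); v=(-2,-3)
4. t=5/2 → L at (0,2); v=(2,-3)
5. t=2/3 → B at (4/3,0); v=(2,3)
6. t=11/6 → R at (5,11/2); v=(-2,3)
7. t=13/6 → T at (2/3,12); v=(-2,-3)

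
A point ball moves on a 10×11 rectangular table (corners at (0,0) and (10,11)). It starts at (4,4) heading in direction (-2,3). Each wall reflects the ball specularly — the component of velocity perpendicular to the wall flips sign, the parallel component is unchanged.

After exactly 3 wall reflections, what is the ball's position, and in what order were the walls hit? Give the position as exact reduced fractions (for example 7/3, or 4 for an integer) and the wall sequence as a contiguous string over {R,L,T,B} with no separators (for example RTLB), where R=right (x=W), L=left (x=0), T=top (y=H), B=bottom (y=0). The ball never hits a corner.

1. t=2 → L at (0,10); v=(2,3)
2. t=1/3 → T at (2/3,11); v=(2,-3)
3. t=11/3 → B at (8,0); v=(2,3)

Final position: (8,0)
Wall sequence: LTB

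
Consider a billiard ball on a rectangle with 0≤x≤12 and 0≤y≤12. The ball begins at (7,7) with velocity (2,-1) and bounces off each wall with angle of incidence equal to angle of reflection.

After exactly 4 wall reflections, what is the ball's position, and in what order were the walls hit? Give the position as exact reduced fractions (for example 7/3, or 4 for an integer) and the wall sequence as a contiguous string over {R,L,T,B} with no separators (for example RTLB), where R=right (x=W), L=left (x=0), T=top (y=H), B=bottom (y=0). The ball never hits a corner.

1. t=5/2 → R at (12,9/2); v=(-2,-1)
2. t=9/2 → B at (3,0); v=(-2,1)
3. t=3/2 → L at (0,3/2); v=(2,1)
4. t=6 → R at (12,15/2); v=(-2,1)

Final position: (12,15/2)
Wall sequence: RBLR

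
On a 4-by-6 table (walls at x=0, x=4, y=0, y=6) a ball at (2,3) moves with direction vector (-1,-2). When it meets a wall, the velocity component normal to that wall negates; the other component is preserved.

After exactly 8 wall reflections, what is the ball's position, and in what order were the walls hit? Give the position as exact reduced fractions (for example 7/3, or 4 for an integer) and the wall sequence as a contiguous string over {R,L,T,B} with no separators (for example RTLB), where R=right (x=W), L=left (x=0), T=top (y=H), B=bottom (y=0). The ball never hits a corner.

1. t=3/2 → B at (1/2,0); v=(-1,2)
2. t=1/2 → L at (0,1); v=(1,2)
3. t=5/2 → T at (5/2,6); v=(1,-2)
4. t=3/2 → R at (4,3); v=(-1,-2)
5. t=3/2 → B at (5/2,0); v=(-1,2)
6. t=5/2 → L at (0,5); v=(1,2)
7. t=1/2 → T at (1/2,6); v=(1,-2)
8. t=3 → B at (7/2,0); v=(1,2)

Final position: (7/2,0)
Wall sequence: BLTRBLTB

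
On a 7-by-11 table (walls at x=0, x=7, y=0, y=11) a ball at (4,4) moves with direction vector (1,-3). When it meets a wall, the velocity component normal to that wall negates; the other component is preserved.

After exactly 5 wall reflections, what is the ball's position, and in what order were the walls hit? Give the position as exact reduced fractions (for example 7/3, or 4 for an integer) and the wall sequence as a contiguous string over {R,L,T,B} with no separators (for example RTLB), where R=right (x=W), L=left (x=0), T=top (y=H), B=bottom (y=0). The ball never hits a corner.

Final position: (0,4)
Wall sequence: BRTBL

1. t=4/3 → B at (16/3,0); v=(1,3)
2. t=5/3 → R at (7,5); v=(-1,3)
3. t=2 → T at (5,11); v=(-1,-3)
4. t=11/3 → B at (4/3,0); v=(-1,3)
5. t=4/3 → L at (0,4); v=(1,3)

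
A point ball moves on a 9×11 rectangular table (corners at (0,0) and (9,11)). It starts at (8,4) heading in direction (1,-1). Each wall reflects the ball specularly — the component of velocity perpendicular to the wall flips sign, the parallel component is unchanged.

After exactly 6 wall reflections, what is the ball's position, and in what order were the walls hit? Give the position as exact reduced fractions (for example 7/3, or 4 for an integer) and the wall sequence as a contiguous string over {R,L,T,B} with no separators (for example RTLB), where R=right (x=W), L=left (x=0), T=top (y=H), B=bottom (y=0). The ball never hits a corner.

1. t=1 → R at (9,3); v=(-1,-1)
2. t=3 → B at (6,0); v=(-1,1)
3. t=6 → L at (0,6); v=(1,1)
4. t=5 → T at (5,11); v=(1,-1)
5. t=4 → R at (9,7); v=(-1,-1)
6. t=7 → B at (2,0); v=(-1,1)

Final position: (2,0)
Wall sequence: RBLTRB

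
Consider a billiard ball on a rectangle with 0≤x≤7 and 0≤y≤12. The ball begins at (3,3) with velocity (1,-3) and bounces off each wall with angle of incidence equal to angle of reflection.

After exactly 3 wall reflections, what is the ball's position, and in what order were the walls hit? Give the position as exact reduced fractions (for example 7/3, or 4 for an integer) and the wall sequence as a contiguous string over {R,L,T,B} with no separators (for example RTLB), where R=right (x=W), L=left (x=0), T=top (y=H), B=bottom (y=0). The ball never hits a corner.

1. t=1 → B at (4,0); v=(1,3)
2. t=3 → R at (7,9); v=(-1,3)
3. t=1 → T at (6,12); v=(-1,-3)

Final position: (6,12)
Wall sequence: BRT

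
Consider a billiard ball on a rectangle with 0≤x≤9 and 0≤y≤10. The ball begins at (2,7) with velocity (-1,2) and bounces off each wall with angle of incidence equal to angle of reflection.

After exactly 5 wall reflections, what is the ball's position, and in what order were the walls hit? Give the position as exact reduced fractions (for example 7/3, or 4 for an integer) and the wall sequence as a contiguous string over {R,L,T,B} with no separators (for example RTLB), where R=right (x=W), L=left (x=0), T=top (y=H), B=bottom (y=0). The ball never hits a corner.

1. t=3/2 → T at (1/2,10); v=(-1,-2)
2. t=1/2 → L at (0,9); v=(1,-2)
3. t=9/2 → B at (9/2,0); v=(1,2)
4. t=9/2 → R at (9,9); v=(-1,2)
5. t=1/2 → T at (17/2,10); v=(-1,-2)

Final position: (17/2,10)
Wall sequence: TLBRT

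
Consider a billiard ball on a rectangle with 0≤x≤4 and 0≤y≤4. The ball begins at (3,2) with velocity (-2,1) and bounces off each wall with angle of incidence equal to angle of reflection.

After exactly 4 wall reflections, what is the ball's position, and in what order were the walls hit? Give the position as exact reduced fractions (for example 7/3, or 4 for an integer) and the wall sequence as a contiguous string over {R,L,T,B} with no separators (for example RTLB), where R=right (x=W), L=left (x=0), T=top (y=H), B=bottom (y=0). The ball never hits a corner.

Final position: (0,1/2)
Wall sequence: LTRL

1. t=3/2 → L at (0,7/2); v=(2,1)
2. t=1/2 → T at (1,4); v=(2,-1)
3. t=3/2 → R at (4,5/2); v=(-2,-1)
4. t=2 → L at (0,1/2); v=(2,-1)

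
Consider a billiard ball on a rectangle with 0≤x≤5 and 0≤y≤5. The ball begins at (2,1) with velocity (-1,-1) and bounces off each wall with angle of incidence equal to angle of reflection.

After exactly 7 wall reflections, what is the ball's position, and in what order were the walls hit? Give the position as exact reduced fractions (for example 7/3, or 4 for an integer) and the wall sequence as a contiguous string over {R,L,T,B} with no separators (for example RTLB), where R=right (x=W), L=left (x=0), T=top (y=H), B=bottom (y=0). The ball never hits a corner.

Final position: (4,5)
Wall sequence: BLTRBLT

1. t=1 → B at (1,0); v=(-1,1)
2. t=1 → L at (0,1); v=(1,1)
3. t=4 → T at (4,5); v=(1,-1)
4. t=1 → R at (5,4); v=(-1,-1)
5. t=4 → B at (1,0); v=(-1,1)
6. t=1 → L at (0,1); v=(1,1)
7. t=4 → T at (4,5); v=(1,-1)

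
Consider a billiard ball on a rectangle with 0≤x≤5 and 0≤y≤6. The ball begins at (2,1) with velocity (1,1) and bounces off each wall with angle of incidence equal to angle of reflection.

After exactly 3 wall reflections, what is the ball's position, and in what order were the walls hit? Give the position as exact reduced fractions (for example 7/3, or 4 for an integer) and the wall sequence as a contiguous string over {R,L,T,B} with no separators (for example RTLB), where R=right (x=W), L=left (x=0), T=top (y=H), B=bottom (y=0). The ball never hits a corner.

1. t=3 → R at (5,4); v=(-1,1)
2. t=2 → T at (3,6); v=(-1,-1)
3. t=3 → L at (0,3); v=(1,-1)

Final position: (0,3)
Wall sequence: RTL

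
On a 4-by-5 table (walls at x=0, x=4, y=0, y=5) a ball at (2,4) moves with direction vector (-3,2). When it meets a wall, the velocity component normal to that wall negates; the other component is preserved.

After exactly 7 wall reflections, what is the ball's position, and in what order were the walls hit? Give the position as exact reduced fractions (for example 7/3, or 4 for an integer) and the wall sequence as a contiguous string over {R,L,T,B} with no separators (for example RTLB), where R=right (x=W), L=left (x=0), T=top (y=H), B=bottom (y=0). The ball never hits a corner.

1. t=1/2 → T at (1/2,5); v=(-3,-2)
2. t=1/6 → L at (0,14/3); v=(3,-2)
3. t=4/3 → R at (4,2); v=(-3,-2)
4. t=1 → B at (1,0); v=(-3,2)
5. t=1/3 → L at (0,2/3); v=(3,2)
6. t=4/3 → R at (4,10/3); v=(-3,2)
7. t=5/6 → T at (3/2,5); v=(-3,-2)

Final position: (3/2,5)
Wall sequence: TLRBLRT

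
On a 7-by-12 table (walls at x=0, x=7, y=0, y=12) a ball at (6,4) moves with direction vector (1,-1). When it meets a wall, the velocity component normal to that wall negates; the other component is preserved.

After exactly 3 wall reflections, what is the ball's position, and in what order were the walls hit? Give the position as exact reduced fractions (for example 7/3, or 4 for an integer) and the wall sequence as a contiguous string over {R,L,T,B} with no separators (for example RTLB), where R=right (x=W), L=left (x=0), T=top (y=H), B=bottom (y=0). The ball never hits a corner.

Final position: (0,4)
Wall sequence: RBL

1. t=1 → R at (7,3); v=(-1,-1)
2. t=3 → B at (4,0); v=(-1,1)
3. t=4 → L at (0,4); v=(1,1)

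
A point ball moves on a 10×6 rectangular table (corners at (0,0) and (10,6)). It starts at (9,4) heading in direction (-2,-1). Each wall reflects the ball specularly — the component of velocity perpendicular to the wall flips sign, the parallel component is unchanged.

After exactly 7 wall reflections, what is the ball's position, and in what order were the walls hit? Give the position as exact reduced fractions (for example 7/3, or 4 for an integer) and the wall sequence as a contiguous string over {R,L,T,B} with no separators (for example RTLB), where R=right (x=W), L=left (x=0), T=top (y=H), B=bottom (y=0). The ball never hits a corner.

1. t=4 → B at (1,0); v=(-2,1)
2. t=1/2 → L at (0,1/2); v=(2,1)
3. t=5 → R at (10,11/2); v=(-2,1)
4. t=1/2 → T at (9,6); v=(-2,-1)
5. t=9/2 → L at (0,3/2); v=(2,-1)
6. t=3/2 → B at (3,0); v=(2,1)
7. t=7/2 → R at (10,7/2); v=(-2,1)

Final position: (10,7/2)
Wall sequence: BLRTLBR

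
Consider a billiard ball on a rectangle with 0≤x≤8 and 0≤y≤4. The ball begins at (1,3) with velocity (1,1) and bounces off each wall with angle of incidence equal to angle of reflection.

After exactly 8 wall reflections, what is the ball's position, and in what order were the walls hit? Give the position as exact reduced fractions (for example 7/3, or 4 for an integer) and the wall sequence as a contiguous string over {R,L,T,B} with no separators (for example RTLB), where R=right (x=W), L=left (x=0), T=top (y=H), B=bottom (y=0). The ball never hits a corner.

1. t=1 → T at (2,4); v=(1,-1)
2. t=4 → B at (6,0); v=(1,1)
3. t=2 → R at (8,2); v=(-1,1)
4. t=2 → T at (6,4); v=(-1,-1)
5. t=4 → B at (2,0); v=(-1,1)
6. t=2 → L at (0,2); v=(1,1)
7. t=2 → T at (2,4); v=(1,-1)
8. t=4 → B at (6,0); v=(1,1)

Final position: (6,0)
Wall sequence: TBRTBLTB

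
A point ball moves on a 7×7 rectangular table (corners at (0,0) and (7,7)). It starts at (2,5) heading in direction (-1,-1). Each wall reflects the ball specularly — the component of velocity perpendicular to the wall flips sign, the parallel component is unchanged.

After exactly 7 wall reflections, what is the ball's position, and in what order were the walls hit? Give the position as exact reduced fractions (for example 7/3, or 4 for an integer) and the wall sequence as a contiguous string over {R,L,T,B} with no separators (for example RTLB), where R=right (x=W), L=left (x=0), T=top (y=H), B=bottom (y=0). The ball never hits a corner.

Final position: (7,4)
Wall sequence: LBRTLBR

1. t=2 → L at (0,3); v=(1,-1)
2. t=3 → B at (3,0); v=(1,1)
3. t=4 → R at (7,4); v=(-1,1)
4. t=3 → T at (4,7); v=(-1,-1)
5. t=4 → L at (0,3); v=(1,-1)
6. t=3 → B at (3,0); v=(1,1)
7. t=4 → R at (7,4); v=(-1,1)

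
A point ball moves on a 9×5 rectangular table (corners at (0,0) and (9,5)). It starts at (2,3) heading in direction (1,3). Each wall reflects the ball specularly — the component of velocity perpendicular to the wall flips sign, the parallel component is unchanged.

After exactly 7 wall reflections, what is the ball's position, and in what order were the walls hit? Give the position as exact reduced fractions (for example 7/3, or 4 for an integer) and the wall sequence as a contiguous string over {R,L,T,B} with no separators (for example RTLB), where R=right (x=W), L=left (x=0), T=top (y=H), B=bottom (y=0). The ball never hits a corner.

1. t=2/3 → T at (8/3,5); v=(1,-3)
2. t=5/3 → B at (13/3,0); v=(1,3)
3. t=5/3 → T at (6,5); v=(1,-3)
4. t=5/3 → B at (23/3,0); v=(1,3)
5. t=4/3 → R at (9,4); v=(-1,3)
6. t=1/3 → T at (26/3,5); v=(-1,-3)
7. t=5/3 → B at (7,0); v=(-1,3)

Final position: (7,0)
Wall sequence: TBTBRTB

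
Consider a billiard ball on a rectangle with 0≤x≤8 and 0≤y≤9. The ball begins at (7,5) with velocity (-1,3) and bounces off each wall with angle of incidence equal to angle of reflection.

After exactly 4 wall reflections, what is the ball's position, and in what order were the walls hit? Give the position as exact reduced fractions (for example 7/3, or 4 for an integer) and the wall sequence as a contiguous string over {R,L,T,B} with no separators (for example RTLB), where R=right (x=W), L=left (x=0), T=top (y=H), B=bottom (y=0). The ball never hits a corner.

1. t=4/3 → T at (17/3,9); v=(-1,-3)
2. t=3 → B at (8/3,0); v=(-1,3)
3. t=8/3 → L at (0,8); v=(1,3)
4. t=1/3 → T at (1/3,9); v=(1,-3)

Final position: (1/3,9)
Wall sequence: TBLT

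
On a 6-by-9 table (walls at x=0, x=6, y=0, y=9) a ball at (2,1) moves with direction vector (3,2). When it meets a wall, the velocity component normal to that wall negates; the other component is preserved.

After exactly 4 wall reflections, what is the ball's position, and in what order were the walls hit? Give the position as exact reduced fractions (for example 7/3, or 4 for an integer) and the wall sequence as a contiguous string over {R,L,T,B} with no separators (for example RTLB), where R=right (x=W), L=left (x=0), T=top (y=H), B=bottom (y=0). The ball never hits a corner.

1. t=4/3 → R at (6,11/3); v=(-3,2)
2. t=2 → L at (0,23/3); v=(3,2)
3. t=2/3 → T at (2,9); v=(3,-2)
4. t=4/3 → R at (6,19/3); v=(-3,-2)

Final position: (6,19/3)
Wall sequence: RLTR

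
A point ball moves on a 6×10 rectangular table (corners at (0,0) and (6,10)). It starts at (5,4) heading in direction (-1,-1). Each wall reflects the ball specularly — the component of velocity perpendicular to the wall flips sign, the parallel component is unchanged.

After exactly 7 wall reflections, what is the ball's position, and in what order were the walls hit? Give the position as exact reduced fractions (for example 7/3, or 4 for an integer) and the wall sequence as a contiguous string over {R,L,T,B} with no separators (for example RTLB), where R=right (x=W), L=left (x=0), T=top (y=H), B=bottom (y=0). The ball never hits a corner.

Final position: (5,0)
Wall sequence: BLRTLRB

1. t=4 → B at (1,0); v=(-1,1)
2. t=1 → L at (0,1); v=(1,1)
3. t=6 → R at (6,7); v=(-1,1)
4. t=3 → T at (3,10); v=(-1,-1)
5. t=3 → L at (0,7); v=(1,-1)
6. t=6 → R at (6,1); v=(-1,-1)
7. t=1 → B at (5,0); v=(-1,1)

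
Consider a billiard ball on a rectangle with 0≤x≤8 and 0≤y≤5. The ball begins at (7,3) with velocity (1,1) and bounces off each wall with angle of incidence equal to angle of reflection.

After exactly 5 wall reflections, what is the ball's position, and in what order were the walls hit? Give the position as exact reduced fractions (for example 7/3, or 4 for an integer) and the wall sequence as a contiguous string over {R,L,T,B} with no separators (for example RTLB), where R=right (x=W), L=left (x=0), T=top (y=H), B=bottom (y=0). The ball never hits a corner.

Final position: (3,5)
Wall sequence: RTBLT

1. t=1 → R at (8,4); v=(-1,1)
2. t=1 → T at (7,5); v=(-1,-1)
3. t=5 → B at (2,0); v=(-1,1)
4. t=2 → L at (0,2); v=(1,1)
5. t=3 → T at (3,5); v=(1,-1)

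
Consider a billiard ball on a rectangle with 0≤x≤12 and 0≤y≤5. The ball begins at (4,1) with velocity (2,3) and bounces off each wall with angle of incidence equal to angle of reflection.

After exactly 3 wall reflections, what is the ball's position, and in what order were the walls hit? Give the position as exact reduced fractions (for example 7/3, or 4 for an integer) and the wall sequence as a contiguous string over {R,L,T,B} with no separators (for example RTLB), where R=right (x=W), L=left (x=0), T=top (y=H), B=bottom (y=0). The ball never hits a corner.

1. t=4/3 → T at (20/3,5); v=(2,-3)
2. t=5/3 → B at (10,0); v=(2,3)
3. t=1 → R at (12,3); v=(-2,3)

Final position: (12,3)
Wall sequence: TBR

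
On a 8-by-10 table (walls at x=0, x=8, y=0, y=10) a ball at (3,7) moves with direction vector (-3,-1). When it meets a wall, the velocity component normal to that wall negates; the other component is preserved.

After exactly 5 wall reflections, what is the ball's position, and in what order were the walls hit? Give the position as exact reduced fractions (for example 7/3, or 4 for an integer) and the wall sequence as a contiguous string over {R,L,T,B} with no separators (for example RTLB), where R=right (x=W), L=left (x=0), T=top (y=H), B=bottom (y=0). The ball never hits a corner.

Final position: (8,2)
Wall sequence: LRLBR

1. t=1 → L at (0,6); v=(3,-1)
2. t=8/3 → R at (8,10/3); v=(-3,-1)
3. t=8/3 → L at (0,2/3); v=(3,-1)
4. t=2/3 → B at (2,0); v=(3,1)
5. t=2 → R at (8,2); v=(-3,1)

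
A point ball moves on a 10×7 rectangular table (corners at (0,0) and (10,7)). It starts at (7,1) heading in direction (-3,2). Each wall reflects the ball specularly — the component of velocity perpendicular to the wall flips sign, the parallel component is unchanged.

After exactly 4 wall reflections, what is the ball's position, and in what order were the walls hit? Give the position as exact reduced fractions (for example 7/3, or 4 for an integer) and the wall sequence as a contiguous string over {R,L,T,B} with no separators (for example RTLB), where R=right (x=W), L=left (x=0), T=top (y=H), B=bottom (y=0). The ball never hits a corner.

1. t=7/3 → L at (0,17/3); v=(3,2)
2. t=2/3 → T at (2,7); v=(3,-2)
3. t=8/3 → R at (10,5/3); v=(-3,-2)
4. t=5/6 → B at (15/2,0); v=(-3,2)

Final position: (15/2,0)
Wall sequence: LTRB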